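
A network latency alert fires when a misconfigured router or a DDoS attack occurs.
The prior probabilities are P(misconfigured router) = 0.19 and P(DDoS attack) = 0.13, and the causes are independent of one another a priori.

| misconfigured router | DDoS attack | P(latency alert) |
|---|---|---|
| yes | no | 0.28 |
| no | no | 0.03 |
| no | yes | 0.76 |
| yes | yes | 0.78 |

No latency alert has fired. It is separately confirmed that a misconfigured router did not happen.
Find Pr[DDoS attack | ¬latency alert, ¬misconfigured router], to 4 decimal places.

Pr[DDoS attack | ¬latency alert, ¬misconfigured router] ≈ 0.0357

For the numerator, keep only DDoS attack=true terms: 0.24×0.13 = 0.031200
The normalizing constant is 0.97×0.87 + 0.24×0.13 = 0.875100
Posterior = 0.031200 / 0.875100 ≈ 0.0357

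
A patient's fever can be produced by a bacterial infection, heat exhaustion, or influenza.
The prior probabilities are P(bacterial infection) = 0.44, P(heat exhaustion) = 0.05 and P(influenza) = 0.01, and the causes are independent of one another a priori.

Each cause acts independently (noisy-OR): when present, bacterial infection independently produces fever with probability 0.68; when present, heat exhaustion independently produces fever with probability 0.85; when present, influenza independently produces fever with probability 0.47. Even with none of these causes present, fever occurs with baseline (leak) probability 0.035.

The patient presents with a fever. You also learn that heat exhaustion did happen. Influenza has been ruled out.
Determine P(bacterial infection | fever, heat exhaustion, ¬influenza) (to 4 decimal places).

P(bacterial infection | fever, heat exhaustion, ¬influenza) ≈ 0.4670

Under noisy-OR, P(fever | causes) = 1 − (1−0.035)·∏(1−qᵢ) over the active causes.
Numerator (weight on configurations with bacterial infection): 0.95368×0.44 = 0.419619
Denominator P(fever | heat exhaustion, ¬influenza): 0.85525×0.56 + 0.95368×0.44 = 0.898559
P(bacterial infection | fever, heat exhaustion, ¬influenza) = 0.419619/0.898559 ≈ 0.4670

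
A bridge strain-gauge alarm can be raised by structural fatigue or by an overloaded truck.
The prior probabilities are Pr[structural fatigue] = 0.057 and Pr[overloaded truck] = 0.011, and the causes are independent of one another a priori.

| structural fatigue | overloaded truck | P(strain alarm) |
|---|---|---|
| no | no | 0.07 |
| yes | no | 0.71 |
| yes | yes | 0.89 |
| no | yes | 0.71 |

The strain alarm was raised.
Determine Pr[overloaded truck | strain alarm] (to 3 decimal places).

P(strain alarm) = 0.07*0.943*0.989 + 0.71*0.943*0.011 + 0.71*0.057*0.989 + 0.89*0.057*0.011 = 0.065284 + 0.007365 + 0.040025 + 0.000558 = 0.113232
Of this, 0.007923 comes from 0.007365 + 0.000558 (the overloaded truck=true cases).
So P(overloaded truck | strain alarm) = 0.007923/0.113232 ≈ 0.070.

Pr[overloaded truck | strain alarm] ≈ 0.070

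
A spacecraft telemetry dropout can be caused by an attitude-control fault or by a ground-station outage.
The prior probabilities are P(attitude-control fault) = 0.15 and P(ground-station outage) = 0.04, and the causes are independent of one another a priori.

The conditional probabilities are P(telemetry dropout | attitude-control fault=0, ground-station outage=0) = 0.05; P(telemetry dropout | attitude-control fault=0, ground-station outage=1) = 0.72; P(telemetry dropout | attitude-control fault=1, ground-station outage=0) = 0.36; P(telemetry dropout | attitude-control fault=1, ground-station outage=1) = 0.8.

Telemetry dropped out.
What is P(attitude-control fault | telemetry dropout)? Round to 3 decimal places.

P(attitude-control fault | telemetry dropout) ≈ 0.465

P(telemetry dropout) = 0.05*0.85*0.96 + 0.72*0.85*0.04 + 0.36*0.15*0.96 + 0.8*0.15*0.04 = 0.040800 + 0.024480 + 0.051840 + 0.004800 = 0.121920
Restricting to configurations with attitude-control fault present: 0.051840 + 0.004800 = 0.056640.
Hence the posterior is 0.056640/0.121920 ≈ 0.465.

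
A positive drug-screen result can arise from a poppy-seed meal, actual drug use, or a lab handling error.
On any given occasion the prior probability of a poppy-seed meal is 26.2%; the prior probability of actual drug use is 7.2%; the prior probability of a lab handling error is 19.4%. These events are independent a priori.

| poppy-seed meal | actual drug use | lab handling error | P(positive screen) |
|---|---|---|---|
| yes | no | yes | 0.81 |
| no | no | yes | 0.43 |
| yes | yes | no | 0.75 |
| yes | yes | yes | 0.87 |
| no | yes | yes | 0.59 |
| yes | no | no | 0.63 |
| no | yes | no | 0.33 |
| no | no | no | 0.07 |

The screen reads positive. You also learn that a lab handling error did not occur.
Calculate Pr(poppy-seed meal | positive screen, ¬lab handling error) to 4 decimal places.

Enumerate the 4 (poppy-seed meal, actual drug use) configurations and weight by the priors:
  P(positive screen | ¬lab handling error) = 0.07×0.738×0.928 + 0.33×0.738×0.072 + 0.63×0.262×0.928 + 0.75×0.262×0.072
        = 0.047940 + 0.017535 + 0.153176 + 0.014148 = 0.232799
Keeping only the poppy-seed meal-present terms gives 0.167324, so
  P(poppy-seed meal | positive screen, ¬lab handling error) = 0.167324 / 0.232799 ≈ 0.7187

Pr(poppy-seed meal | positive screen, ¬lab handling error) ≈ 0.7187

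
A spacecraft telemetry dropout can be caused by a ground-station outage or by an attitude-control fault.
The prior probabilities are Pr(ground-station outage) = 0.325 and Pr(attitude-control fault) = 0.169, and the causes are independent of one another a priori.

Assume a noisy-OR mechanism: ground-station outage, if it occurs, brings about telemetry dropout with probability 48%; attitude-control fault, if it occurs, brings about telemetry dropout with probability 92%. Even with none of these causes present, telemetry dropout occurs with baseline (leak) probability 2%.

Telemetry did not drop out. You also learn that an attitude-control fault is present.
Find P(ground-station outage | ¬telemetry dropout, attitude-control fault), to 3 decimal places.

P(ground-station outage | ¬telemetry dropout, attitude-control fault) ≈ 0.200

Under noisy-OR, P(telemetry dropout | causes) = 1 − (1−0.02)·∏(1−qᵢ) over the active causes.
P(¬telemetry dropout | attitude-control fault) = 0.0784·0.675 + 0.040768·0.325 = 0.052920 + 0.013250 = 0.066170
Restricting to configurations with ground-station outage present: 0.040768·0.325 = 0.013250.
P(ground-station outage | ¬telemetry dropout, attitude-control fault) = 0.013250 / 0.066170 ≈ 0.200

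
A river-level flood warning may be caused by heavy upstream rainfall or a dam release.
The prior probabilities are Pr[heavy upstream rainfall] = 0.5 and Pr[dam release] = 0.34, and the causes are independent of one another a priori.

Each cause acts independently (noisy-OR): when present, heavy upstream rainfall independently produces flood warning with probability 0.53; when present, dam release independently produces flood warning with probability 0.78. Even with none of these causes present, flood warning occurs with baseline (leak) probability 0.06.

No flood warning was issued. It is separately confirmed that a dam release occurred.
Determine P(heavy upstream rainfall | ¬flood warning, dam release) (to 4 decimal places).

P(heavy upstream rainfall | ¬flood warning, dam release) ≈ 0.3197

Under noisy-OR, P(flood warning | causes) = 1 − (1−0.06)·∏(1−qᵢ) over the active causes.
By total probability over both values of heavy upstream rainfall:
  P(¬flood warning | dam release) = 0.2068·0.5 + 0.097196·0.5
        = 0.103400 + 0.048598 = 0.151998
Keeping only the heavy upstream rainfall-present terms gives 0.048598, so
  P(heavy upstream rainfall | ¬flood warning, dam release) = 0.048598 / 0.151998 ≈ 0.3197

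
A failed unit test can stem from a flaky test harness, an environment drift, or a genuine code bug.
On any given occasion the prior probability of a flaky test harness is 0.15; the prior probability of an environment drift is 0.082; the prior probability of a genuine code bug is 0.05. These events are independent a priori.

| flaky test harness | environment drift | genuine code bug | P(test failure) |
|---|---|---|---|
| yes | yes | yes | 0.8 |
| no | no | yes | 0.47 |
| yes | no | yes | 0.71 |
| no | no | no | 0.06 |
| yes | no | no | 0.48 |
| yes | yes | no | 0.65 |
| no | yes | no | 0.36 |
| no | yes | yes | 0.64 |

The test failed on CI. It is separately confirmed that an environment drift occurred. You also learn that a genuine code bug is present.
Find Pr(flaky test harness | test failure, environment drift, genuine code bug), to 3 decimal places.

P(test failure | environment drift, genuine code bug) = 0.64*0.85 + 0.8*0.15 = 0.544000 + 0.120000 = 0.664000
Restricting to configurations with flaky test harness present: 0.8*0.15 = 0.120000.
So P(flaky test harness | test failure, environment drift, genuine code bug) = 0.120000/0.664000 ≈ 0.181.

Pr(flaky test harness | test failure, environment drift, genuine code bug) ≈ 0.181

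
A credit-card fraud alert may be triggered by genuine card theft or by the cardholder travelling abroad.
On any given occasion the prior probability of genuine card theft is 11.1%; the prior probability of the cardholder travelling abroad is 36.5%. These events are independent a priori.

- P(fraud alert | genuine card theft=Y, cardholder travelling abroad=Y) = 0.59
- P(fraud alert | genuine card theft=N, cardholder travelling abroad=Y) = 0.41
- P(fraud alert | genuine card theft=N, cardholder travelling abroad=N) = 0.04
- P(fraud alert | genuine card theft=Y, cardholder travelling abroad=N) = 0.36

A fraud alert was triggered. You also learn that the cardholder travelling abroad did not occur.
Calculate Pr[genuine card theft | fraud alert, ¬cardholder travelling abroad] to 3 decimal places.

Pr[genuine card theft | fraud alert, ¬cardholder travelling abroad] ≈ 0.529

Sum P(fraud alert|·) weighted by the priors over both values of genuine card theft:
  P(fraud alert | ¬cardholder travelling abroad) = 0.04*0.889 + 0.36*0.111
        = 0.035560 + 0.039960 = 0.075520
Configurations with genuine card theft contribute 0.039960, so
  P(genuine card theft | fraud alert, ¬cardholder travelling abroad) = 0.039960 / 0.075520 ≈ 0.529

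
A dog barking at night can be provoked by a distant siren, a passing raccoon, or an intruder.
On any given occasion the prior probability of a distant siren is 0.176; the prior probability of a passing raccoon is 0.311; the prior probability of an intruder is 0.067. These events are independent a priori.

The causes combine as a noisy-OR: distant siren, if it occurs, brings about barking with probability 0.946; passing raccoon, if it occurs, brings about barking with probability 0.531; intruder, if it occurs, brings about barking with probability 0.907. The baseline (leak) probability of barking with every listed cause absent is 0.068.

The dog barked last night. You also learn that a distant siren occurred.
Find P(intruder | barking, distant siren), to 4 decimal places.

P(intruder | barking, distant siren) ≈ 0.0695

Under noisy-OR, P(barking | causes) = 1 − (1−0.068)·∏(1−qᵢ) over the active causes.
Numerator (weight on configurations with intruder): 0.045947 + 0.020791 = 0.066738
Denominator P(barking | distant siren): 0.949672×0.689×0.933 + 0.995319×0.689×0.067 + 0.976396×0.311×0.933 + 0.997805×0.311×0.067 = 0.960536
Posterior = 0.066738 / 0.960536 ≈ 0.0695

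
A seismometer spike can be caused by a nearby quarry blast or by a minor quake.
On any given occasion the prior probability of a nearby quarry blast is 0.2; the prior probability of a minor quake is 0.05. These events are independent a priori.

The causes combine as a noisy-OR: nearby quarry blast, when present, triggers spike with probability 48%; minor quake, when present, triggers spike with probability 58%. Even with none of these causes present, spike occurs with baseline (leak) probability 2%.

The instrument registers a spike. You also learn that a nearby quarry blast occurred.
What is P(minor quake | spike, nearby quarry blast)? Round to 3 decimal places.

P(minor quake | spike, nearby quarry blast) ≈ 0.078

Under noisy-OR, P(spike | causes) = 1 − (1−0.02)·∏(1−qᵢ) over the active causes.
For the numerator, keep only minor quake=true terms: 0.785968*0.05 = 0.039298
The normalizing constant is 0.4904*0.95 + 0.785968*0.05 = 0.505178
P(minor quake | spike, nearby quarry blast) = 0.039298/0.505178 ≈ 0.078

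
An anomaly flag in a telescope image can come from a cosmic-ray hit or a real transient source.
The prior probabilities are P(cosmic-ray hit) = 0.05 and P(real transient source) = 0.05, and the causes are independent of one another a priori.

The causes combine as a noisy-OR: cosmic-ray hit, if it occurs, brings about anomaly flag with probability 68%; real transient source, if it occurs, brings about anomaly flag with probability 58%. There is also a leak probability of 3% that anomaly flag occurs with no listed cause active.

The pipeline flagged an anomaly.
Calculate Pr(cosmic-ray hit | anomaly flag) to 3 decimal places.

Under noisy-OR, P(anomaly flag | causes) = 1 − (1−0.03)·∏(1−qᵢ) over the active causes.
Enumerate the 4 (cosmic-ray hit, real transient source) configurations and weight by the priors:
  P(anomaly flag) = 0.03*0.95*0.95 + 0.5926*0.95*0.05 + 0.6896*0.05*0.95 + 0.869632*0.05*0.05
        = 0.027075 + 0.028148 + 0.032756 + 0.002174 = 0.090153
The terms with cosmic-ray hit present sum to 0.034930, so
  P(cosmic-ray hit | anomaly flag) = 0.034930 / 0.090153 ≈ 0.387

Pr(cosmic-ray hit | anomaly flag) ≈ 0.387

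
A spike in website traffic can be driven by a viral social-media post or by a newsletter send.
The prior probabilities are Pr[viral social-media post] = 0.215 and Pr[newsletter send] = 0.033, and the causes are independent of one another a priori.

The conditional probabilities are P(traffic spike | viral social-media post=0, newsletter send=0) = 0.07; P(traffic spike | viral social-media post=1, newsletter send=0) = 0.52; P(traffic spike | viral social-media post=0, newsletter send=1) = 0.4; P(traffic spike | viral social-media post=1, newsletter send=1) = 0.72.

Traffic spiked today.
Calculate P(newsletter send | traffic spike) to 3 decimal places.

P(newsletter send | traffic spike) ≈ 0.088

Enumerate the 4 (viral social-media post, newsletter send) configurations and weight by the priors:
  P(traffic spike) = 0.07·0.785·0.967 + 0.4·0.785·0.033 + 0.52·0.215·0.967 + 0.72·0.215·0.033
        = 0.053137 + 0.010362 + 0.108111 + 0.005108 = 0.176718
Configurations with newsletter send contribute 0.015470, so
  P(newsletter send | traffic spike) = 0.015470 / 0.176718 ≈ 0.088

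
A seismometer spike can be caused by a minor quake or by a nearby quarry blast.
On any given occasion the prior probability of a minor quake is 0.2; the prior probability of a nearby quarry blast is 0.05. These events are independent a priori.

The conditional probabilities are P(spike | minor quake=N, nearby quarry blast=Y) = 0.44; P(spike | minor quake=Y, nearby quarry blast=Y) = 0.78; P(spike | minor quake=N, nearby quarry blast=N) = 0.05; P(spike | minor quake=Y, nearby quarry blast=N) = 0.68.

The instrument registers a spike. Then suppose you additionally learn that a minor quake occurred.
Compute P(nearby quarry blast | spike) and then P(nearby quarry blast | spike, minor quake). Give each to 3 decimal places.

P(spike) = 0.05×0.8×0.95 + 0.44×0.8×0.05 + 0.68×0.2×0.95 + 0.78×0.2×0.05 = 0.038000 + 0.017600 + 0.129200 + 0.007800 = 0.192600
The nearby quarry blast-present share is 0.017600 + 0.007800 = 0.025400.
So P(nearby quarry blast | spike) = 0.025400/0.192600 ≈ 0.132.

Now condition on the additional information:
P(spike | minor quake) = 0.68·0.95 + 0.78·0.05 = 0.646000 + 0.039000 = 0.685000
Restricting to configurations with nearby quarry blast present: 0.78·0.05 = 0.039000.
So P(nearby quarry blast | spike, minor quake) = 0.039000/0.685000 ≈ 0.057.

P(nearby quarry blast | spike) ≈ 0.132; P(nearby quarry blast | spike, minor quake) ≈ 0.057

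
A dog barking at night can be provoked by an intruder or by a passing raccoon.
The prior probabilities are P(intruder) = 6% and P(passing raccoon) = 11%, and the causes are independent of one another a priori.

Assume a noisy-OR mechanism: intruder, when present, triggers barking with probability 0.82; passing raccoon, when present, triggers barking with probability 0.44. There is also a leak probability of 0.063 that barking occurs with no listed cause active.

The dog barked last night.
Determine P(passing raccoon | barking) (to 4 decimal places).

Under noisy-OR, P(barking | causes) = 1 − (1−0.063)·∏(1−qᵢ) over the active causes.
Weight on passing raccoon=true, given the evidence: 0.049144 + 0.005977 = 0.055121
Denominator P(barking): 0.063·0.94·0.89 + 0.47528·0.94·0.11 + 0.83134·0.06·0.89 + 0.90555·0.06·0.11 = 0.152221
Posterior = 0.055121 / 0.152221 ≈ 0.3621

P(passing raccoon | barking) ≈ 0.3621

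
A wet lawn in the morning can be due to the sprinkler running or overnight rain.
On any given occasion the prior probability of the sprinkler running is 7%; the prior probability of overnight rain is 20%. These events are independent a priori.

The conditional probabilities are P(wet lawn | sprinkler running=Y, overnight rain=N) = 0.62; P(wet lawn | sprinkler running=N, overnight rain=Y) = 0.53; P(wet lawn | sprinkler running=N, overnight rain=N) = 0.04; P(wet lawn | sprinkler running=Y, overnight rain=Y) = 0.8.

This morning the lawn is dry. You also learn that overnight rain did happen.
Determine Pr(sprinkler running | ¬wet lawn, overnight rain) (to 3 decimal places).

Pr(sprinkler running | ¬wet lawn, overnight rain) ≈ 0.031

Weight on sprinkler running=true, given the evidence: 0.2×0.07 = 0.014000
Normalizer over all consistent configurations: 0.47×0.93 + 0.2×0.07 = 0.451100
Posterior = 0.014000 / 0.451100 ≈ 0.031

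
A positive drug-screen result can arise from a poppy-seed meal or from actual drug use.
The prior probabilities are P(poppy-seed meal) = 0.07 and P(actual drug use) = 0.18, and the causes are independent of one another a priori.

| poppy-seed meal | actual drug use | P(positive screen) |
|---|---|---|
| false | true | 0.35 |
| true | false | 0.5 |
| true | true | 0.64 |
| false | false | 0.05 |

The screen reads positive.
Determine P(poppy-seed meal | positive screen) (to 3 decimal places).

Weight on poppy-seed meal=true, given the evidence: 0.028700 + 0.008064 = 0.036764
Normalizer over all consistent configurations: 0.05*0.93*0.82 + 0.35*0.93*0.18 + 0.5*0.07*0.82 + 0.64*0.07*0.18 = 0.133484
Posterior = 0.036764 / 0.133484 ≈ 0.275

P(poppy-seed meal | positive screen) ≈ 0.275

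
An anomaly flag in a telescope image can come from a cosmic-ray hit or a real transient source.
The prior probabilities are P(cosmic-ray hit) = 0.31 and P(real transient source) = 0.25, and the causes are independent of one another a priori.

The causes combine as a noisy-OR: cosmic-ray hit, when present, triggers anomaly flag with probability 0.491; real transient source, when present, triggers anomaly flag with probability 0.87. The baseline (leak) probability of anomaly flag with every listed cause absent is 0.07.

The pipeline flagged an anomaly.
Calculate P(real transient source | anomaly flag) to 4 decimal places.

Under noisy-OR, P(anomaly flag | causes) = 1 − (1−0.07)·∏(1−qᵢ) over the active causes.
P(anomaly flag) = 0.07×0.69×0.75 + 0.8791×0.69×0.25 + 0.52663×0.31×0.75 + 0.938462×0.31×0.25 = 0.036225 + 0.151645 + 0.122441 + 0.072731 = 0.383042
Of this, 0.224376 comes from 0.151645 + 0.072731 (the real transient source=true cases).
P(real transient source | anomaly flag) = 0.224376 / 0.383042 ≈ 0.5858

P(real transient source | anomaly flag) ≈ 0.5858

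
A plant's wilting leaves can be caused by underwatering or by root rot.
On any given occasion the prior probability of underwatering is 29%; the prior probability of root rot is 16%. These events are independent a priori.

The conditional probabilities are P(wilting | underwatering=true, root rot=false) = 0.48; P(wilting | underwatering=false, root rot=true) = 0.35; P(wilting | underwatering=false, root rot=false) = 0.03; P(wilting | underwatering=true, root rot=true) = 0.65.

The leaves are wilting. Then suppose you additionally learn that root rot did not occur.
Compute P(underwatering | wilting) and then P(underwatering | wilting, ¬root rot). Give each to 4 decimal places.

For the numerator, keep only underwatering=true terms: 0.116928 + 0.030160 = 0.147088
Normalizer over all consistent configurations: 0.03*0.71*0.84 + 0.35*0.71*0.16 + 0.48*0.29*0.84 + 0.65*0.29*0.16 = 0.204740
Posterior = 0.147088 / 0.204740 ≈ 0.7184

With the extra evidence:
Weight on underwatering=true, given the evidence: 0.48*0.29 = 0.139200
Normalizer over all consistent configurations: 0.03*0.71 + 0.48*0.29 = 0.160500
Posterior = 0.139200 / 0.160500 ≈ 0.8673
Ruling out root rot raises the posterior on underwatering — the flip side of explaining away.

P(underwatering | wilting) ≈ 0.7184; P(underwatering | wilting, ¬root rot) ≈ 0.8673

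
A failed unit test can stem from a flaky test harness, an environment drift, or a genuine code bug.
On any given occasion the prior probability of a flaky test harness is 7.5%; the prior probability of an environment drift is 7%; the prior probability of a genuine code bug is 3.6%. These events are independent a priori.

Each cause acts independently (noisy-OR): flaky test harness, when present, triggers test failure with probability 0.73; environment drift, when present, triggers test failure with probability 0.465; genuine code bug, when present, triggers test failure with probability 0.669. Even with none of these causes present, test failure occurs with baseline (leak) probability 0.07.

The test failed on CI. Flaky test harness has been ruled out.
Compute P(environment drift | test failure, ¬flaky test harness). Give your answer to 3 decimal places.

Under noisy-OR, P(test failure | causes) = 1 − (1−0.07)·∏(1−qᵢ) over the active causes.
P(test failure | ¬flaky test harness) = 0.07×0.93×0.964 + 0.69217×0.93×0.036 + 0.50245×0.07×0.964 + 0.835311×0.07×0.036 = 0.062756 + 0.023174 + 0.033905 + 0.002105 = 0.121940
Of this, 0.036010 comes from 0.033905 + 0.002105 (the environment drift=true cases).
Hence the posterior is 0.036010/0.121940 ≈ 0.295.

P(environment drift | test failure, ¬flaky test harness) ≈ 0.295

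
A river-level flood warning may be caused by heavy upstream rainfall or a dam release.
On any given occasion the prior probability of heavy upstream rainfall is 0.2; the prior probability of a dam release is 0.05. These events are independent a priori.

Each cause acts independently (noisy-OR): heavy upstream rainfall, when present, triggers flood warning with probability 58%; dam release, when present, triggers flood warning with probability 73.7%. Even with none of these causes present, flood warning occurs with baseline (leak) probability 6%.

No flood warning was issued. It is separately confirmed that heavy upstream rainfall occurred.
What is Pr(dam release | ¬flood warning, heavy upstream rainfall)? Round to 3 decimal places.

Pr(dam release | ¬flood warning, heavy upstream rainfall) ≈ 0.014

Under noisy-OR, P(flood warning | causes) = 1 − (1−0.06)·∏(1−qᵢ) over the active causes.
Sum P(¬flood warning|·) weighted by the priors over both values of dam release:
  P(¬flood warning | heavy upstream rainfall) = 0.3948·0.95 + 0.103832·0.05
        = 0.375060 + 0.005192 = 0.380252
The terms with dam release present sum to 0.005192, so
  P(dam release | ¬flood warning, heavy upstream rainfall) = 0.005192 / 0.380252 ≈ 0.014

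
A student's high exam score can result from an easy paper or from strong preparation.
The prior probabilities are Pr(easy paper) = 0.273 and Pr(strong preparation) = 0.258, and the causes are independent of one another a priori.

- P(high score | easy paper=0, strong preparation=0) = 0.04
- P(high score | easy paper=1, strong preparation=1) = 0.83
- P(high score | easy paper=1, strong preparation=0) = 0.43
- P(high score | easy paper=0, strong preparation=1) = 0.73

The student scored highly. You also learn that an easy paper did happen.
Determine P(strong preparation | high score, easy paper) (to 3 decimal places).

P(strong preparation | high score, easy paper) ≈ 0.402

Sum P(high score|·) weighted by the priors over both values of strong preparation:
  P(high score | easy paper) = 0.43·0.742 + 0.83·0.258
        = 0.319060 + 0.214140 = 0.533200
Configurations with strong preparation contribute 0.214140, so
  P(strong preparation | high score, easy paper) = 0.214140 / 0.533200 ≈ 0.402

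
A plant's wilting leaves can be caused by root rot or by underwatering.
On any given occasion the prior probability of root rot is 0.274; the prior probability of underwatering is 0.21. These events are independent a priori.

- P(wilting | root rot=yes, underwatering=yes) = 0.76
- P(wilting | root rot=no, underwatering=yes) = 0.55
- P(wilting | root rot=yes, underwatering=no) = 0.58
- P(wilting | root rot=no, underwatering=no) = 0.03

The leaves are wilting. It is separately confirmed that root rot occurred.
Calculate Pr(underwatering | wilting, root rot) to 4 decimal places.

Pr(underwatering | wilting, root rot) ≈ 0.2583

Weight on underwatering=true, given the evidence: 0.76×0.21 = 0.159600
Normalizer over all consistent configurations: 0.58×0.79 + 0.76×0.21 = 0.617800
Posterior = 0.159600 / 0.617800 ≈ 0.2583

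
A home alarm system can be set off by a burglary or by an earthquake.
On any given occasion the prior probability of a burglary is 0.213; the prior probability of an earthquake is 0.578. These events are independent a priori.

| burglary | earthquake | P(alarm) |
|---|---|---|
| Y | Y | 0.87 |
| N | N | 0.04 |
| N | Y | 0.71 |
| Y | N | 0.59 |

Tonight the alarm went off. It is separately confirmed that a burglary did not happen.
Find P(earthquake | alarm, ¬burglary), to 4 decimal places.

Weight on earthquake=true, given the evidence: 0.71*0.578 = 0.410380
The normalizing constant is 0.04*0.422 + 0.71*0.578 = 0.427260
P(earthquake | alarm, ¬burglary) = 0.410380/0.427260 ≈ 0.9605

P(earthquake | alarm, ¬burglary) ≈ 0.9605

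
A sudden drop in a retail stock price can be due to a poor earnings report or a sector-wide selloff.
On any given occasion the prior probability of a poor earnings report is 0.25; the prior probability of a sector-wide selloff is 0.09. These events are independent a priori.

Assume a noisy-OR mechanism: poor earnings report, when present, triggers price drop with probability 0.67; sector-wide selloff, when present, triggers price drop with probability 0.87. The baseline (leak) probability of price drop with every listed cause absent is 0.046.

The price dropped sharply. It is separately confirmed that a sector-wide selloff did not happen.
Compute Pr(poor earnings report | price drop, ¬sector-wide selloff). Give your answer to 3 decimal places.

Pr(poor earnings report | price drop, ¬sector-wide selloff) ≈ 0.832

Under noisy-OR, P(price drop | causes) = 1 − (1−0.046)·∏(1−qᵢ) over the active causes.
P(price drop | ¬sector-wide selloff) = 0.046×0.75 + 0.68518×0.25 = 0.034500 + 0.171295 = 0.205795
Restricting to configurations with poor earnings report present: 0.68518×0.25 = 0.171295.
So P(poor earnings report | price drop, ¬sector-wide selloff) = 0.171295/0.205795 ≈ 0.832.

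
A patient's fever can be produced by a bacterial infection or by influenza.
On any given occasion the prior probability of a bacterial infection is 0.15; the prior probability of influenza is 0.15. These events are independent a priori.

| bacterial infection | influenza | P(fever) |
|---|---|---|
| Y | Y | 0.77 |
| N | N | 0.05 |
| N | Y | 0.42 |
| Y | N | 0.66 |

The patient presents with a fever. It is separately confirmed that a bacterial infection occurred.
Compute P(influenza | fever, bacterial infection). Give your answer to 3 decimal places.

P(influenza | fever, bacterial infection) ≈ 0.171

P(fever | bacterial infection) = 0.66×0.85 + 0.77×0.15 = 0.561000 + 0.115500 = 0.676500
Of this, 0.115500 comes from 0.77×0.15 (the influenza=true cases).
Hence the posterior is 0.115500/0.676500 ≈ 0.171.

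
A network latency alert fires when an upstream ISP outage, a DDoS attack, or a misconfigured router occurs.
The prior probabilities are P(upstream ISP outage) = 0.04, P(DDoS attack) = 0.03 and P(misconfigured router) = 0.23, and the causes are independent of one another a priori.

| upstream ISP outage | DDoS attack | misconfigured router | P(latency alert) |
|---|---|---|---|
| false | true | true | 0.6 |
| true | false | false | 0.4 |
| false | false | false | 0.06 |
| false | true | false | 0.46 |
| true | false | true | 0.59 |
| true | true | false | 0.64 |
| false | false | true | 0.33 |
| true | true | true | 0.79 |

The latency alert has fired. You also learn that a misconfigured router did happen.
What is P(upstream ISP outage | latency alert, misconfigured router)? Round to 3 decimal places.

Weight on upstream ISP outage=true, given the evidence: 0.022892 + 0.000948 = 0.023840
The normalizing constant is 0.33·0.96·0.97 + 0.6·0.96·0.03 + 0.59·0.04·0.97 + 0.79·0.04·0.03 = 0.348416
P(upstream ISP outage | latency alert, misconfigured router) = 0.023840/0.348416 ≈ 0.068

P(upstream ISP outage | latency alert, misconfigured router) ≈ 0.068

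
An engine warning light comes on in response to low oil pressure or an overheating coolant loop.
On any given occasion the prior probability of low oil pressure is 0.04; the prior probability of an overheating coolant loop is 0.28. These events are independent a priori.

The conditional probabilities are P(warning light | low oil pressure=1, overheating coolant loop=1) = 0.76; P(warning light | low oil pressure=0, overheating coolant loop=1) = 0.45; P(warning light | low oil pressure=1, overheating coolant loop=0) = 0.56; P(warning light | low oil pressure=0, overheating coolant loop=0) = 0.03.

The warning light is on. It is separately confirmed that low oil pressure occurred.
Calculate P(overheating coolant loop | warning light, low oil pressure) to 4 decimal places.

P(warning light | low oil pressure) = 0.56*0.72 + 0.76*0.28 = 0.403200 + 0.212800 = 0.616000
Of this, 0.212800 comes from 0.76*0.28 (the overheating coolant loop=true cases).
Hence the posterior is 0.212800/0.616000 ≈ 0.3455.

P(overheating coolant loop | warning light, low oil pressure) ≈ 0.3455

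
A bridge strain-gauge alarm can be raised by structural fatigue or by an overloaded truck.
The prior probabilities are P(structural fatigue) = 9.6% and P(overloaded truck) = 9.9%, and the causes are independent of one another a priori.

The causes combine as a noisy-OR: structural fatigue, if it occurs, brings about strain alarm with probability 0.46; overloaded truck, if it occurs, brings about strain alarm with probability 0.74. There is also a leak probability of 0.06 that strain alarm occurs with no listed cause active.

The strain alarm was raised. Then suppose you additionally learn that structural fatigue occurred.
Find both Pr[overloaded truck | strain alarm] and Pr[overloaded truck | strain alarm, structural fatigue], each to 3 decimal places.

Pr[overloaded truck | strain alarm] ≈ 0.453; Pr[overloaded truck | strain alarm, structural fatigue] ≈ 0.162

Under noisy-OR, P(strain alarm | causes) = 1 − (1−0.06)·∏(1−qᵢ) over the active causes.
Enumerate the 4 (structural fatigue, overloaded truck) configurations and weight by the priors:
  P(strain alarm) = 0.06·0.904·0.901 + 0.7556·0.904·0.099 + 0.4924·0.096·0.901 + 0.868024·0.096·0.099
        = 0.048870 + 0.067623 + 0.042591 + 0.008250 = 0.167334
Configurations with overloaded truck contribute 0.075873, so
  P(overloaded truck | strain alarm) = 0.075873 / 0.167334 ≈ 0.453

Now condition on the additional information:
P(strain alarm | structural fatigue) = 0.4924*0.901 + 0.868024*0.099 = 0.443652 + 0.085934 = 0.529586
Restricting to configurations with overloaded truck present: 0.868024*0.099 = 0.085934.
P(overloaded truck | strain alarm, structural fatigue) = 0.085934 / 0.529586 ≈ 0.162
The drop from 0.453 to 0.162 is the explaining-away (discounting) effect.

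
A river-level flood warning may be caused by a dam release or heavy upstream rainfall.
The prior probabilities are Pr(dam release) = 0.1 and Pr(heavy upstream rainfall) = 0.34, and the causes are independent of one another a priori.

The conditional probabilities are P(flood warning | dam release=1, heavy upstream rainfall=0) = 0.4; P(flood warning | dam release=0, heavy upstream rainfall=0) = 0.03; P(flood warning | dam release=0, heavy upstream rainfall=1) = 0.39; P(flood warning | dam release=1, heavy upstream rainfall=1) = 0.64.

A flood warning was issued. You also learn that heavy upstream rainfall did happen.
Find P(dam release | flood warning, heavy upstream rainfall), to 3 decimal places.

Numerator (weight on configurations with dam release): 0.64×0.1 = 0.064000
The normalizing constant is 0.39×0.9 + 0.64×0.1 = 0.415000
Posterior = 0.064000 / 0.415000 ≈ 0.154

P(dam release | flood warning, heavy upstream rainfall) ≈ 0.154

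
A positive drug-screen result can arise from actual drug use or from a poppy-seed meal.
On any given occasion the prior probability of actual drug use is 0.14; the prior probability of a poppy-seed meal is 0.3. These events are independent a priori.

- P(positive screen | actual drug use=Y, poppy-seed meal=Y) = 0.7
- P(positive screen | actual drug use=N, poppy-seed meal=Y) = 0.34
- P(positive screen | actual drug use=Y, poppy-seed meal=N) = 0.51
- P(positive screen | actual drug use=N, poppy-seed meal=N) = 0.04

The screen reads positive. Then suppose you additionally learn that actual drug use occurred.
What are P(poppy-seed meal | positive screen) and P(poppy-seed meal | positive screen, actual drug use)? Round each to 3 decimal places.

Enumerate the 4 (actual drug use, poppy-seed meal) configurations and weight by the priors:
  P(positive screen) = 0.04·0.86·0.7 + 0.34·0.86·0.3 + 0.51·0.14·0.7 + 0.7·0.14·0.3
        = 0.024080 + 0.087720 + 0.049980 + 0.029400 = 0.191180
Configurations with poppy-seed meal contribute 0.117120, so
  P(poppy-seed meal | positive screen) = 0.117120 / 0.191180 ≈ 0.613

Now condition on the additional information:
Weight on poppy-seed meal=true, given the evidence: 0.7·0.3 = 0.210000
Denominator P(positive screen | actual drug use): 0.51·0.7 + 0.7·0.3 = 0.567000
Posterior = 0.210000 / 0.567000 ≈ 0.370
Conditioning on actual drug use lowers the posterior on poppy-seed meal: the classic explaining-away effect in a common-effect structure.

P(poppy-seed meal | positive screen) ≈ 0.613; P(poppy-seed meal | positive screen, actual drug use) ≈ 0.370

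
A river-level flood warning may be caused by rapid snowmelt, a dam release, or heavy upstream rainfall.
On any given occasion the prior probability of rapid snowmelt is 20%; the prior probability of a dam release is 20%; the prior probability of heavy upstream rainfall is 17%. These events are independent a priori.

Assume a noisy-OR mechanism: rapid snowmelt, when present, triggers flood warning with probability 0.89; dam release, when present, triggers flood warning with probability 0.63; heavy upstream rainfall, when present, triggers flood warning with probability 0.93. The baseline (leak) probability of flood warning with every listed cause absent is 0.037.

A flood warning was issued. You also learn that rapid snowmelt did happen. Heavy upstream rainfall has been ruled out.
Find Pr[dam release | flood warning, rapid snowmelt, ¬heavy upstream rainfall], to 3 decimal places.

Under noisy-OR, P(flood warning | causes) = 1 − (1−0.037)·∏(1−qᵢ) over the active causes.
Enumerate both values of dam release and weight by the priors:
  P(flood warning | rapid snowmelt, ¬heavy upstream rainfall) = 0.89407×0.8 + 0.960806×0.2
        = 0.715256 + 0.192161 = 0.907417
Configurations with dam release contribute 0.192161, so
  P(dam release | flood warning, rapid snowmelt, ¬heavy upstream rainfall) = 0.192161 / 0.907417 ≈ 0.212

Pr[dam release | flood warning, rapid snowmelt, ¬heavy upstream rainfall] ≈ 0.212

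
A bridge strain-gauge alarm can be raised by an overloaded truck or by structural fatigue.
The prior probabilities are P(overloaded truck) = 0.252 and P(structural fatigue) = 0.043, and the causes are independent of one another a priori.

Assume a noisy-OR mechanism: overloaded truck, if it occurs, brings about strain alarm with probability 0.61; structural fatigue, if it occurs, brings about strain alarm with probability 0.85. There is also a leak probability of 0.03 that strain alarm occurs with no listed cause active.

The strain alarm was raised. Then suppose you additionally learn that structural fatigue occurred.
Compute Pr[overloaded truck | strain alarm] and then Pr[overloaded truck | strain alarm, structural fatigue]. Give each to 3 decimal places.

Pr[overloaded truck | strain alarm] ≈ 0.766; Pr[overloaded truck | strain alarm, structural fatigue] ≈ 0.271

Under noisy-OR, P(strain alarm | causes) = 1 − (1−0.03)·∏(1−qᵢ) over the active causes.
Sum P(strain alarm|·) weighted by the priors over the 4 (overloaded truck, structural fatigue) configurations:
  P(strain alarm) = 0.03×0.748×0.957 + 0.8545×0.748×0.043 + 0.6217×0.252×0.957 + 0.943255×0.252×0.043
        = 0.021475 + 0.027484 + 0.149932 + 0.010221 = 0.209112
Keeping only the overloaded truck-present terms gives 0.160153, so
  P(overloaded truck | strain alarm) = 0.160153 / 0.209112 ≈ 0.766

Now also conditioning on structural fatigue=true:
Sum P(strain alarm|·) weighted by the priors over both values of overloaded truck:
  P(strain alarm | structural fatigue) = 0.8545*0.748 + 0.943255*0.252
        = 0.639166 + 0.237700 = 0.876866
Keeping only the overloaded truck-present terms gives 0.237700, so
  P(overloaded truck | strain alarm, structural fatigue) = 0.237700 / 0.876866 ≈ 0.271
Conditioning on structural fatigue lowers the posterior on overloaded truck: the classic explaining-away effect in a common-effect structure.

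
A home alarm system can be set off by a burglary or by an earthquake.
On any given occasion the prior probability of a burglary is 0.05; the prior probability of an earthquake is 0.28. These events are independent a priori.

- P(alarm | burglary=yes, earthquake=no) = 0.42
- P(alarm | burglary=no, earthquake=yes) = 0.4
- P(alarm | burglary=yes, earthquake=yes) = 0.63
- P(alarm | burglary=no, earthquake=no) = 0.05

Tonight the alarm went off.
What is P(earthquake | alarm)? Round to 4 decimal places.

P(earthquake | alarm) ≈ 0.7003

For the numerator, keep only earthquake=true terms: 0.106400 + 0.008820 = 0.115220
Denominator P(alarm): 0.05×0.95×0.72 + 0.4×0.95×0.28 + 0.42×0.05×0.72 + 0.63×0.05×0.28 = 0.164540
P(earthquake | alarm) = 0.115220/0.164540 ≈ 0.7003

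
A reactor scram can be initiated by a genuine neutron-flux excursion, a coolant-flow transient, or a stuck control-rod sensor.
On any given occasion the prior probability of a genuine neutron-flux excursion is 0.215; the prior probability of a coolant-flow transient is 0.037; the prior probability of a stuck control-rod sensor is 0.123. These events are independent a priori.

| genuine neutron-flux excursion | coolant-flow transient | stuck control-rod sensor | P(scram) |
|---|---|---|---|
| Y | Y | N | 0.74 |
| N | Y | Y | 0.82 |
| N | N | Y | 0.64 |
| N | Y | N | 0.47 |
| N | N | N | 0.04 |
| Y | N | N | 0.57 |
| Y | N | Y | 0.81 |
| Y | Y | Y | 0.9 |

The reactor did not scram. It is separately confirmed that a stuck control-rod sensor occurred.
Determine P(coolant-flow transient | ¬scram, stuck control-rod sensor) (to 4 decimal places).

P(coolant-flow transient | ¬scram, stuck control-rod sensor) ≈ 0.0190

Enumerate the 4 (genuine neutron-flux excursion, coolant-flow transient) configurations and weight by the priors:
  P(¬scram | stuck control-rod sensor) = 0.36*0.785*0.963 + 0.18*0.785*0.037 + 0.19*0.215*0.963 + 0.1*0.215*0.037
        = 0.272144 + 0.005228 + 0.039339 + 0.000795 = 0.317506
Configurations with coolant-flow transient contribute 0.006023, so
  P(coolant-flow transient | ¬scram, stuck control-rod sensor) = 0.006023 / 0.317506 ≈ 0.0190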